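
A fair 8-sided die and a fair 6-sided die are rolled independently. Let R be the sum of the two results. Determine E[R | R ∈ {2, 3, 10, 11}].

17/2

P(R ∈ {2, 3, 10, 11}) = 1/4.
Σ over the event: 2·1/48 + 3·1/24 + 10·5/48 + 11·1/12 = 17/8.
E[R | R ∈ {2, 3, 10, 11}] = (17/8) / (1/4) = 17/2.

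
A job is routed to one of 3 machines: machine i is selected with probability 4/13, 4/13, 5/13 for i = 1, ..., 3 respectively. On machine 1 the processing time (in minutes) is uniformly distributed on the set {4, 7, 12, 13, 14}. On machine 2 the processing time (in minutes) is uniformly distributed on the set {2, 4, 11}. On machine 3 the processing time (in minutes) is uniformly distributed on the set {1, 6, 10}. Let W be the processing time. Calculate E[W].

7

E[W | machine 1] = (4+7+12+13+14)/5 = 10.
E[W | machine 2] = (2+4+11)/3 = 17/3.
E[W | machine 3] = (1+6+10)/3 = 17/3.
E[W] = (4/13)·(10) + (4/13)·(17/3) + (5/13)·(17/3) = 7.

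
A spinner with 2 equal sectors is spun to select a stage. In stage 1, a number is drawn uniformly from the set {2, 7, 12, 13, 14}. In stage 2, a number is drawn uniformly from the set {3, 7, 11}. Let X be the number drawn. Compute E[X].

E[X | stage 1] = (2+7+12+13+14)/5 = 48/5.
E[X | stage 2] = (3+7+11)/3 = 7.
E[X] = (1/2)·(48/5) + (1/2)·(7) = 83/10.

83/10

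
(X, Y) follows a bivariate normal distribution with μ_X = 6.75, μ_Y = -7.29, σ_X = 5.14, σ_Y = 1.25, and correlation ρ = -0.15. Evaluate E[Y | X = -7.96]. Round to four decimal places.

The regression of Y on X has slope ρ·σ_Y/σ_X and passes through (μ_X, μ_Y).
E[Y | X=-7.96] = -7.29 + (-0.15)·(1.25/5.14)·(-7.96 − (6.75)) = -7.29 + (-0.036479)·(-14.71) = -6.7534.

-6.7534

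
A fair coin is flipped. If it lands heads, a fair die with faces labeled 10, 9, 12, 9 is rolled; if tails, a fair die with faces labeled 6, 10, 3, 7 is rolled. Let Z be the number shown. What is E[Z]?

33/4

E[Z | heads] = (10+9+12+9)/4 = 10.
E[Z | tails] = (6+10+3+7)/4 = 13/2.
E[Z] = (1/2)·(10) + (1/2)·(13/2) = 33/4.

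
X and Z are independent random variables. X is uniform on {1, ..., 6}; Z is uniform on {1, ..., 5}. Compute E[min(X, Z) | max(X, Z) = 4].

16/7

Outcomes with max(X, Z) = 4: (1,4), (2,4), (3,4), (4,1), (4,2), (4,3), (4,4), each with probability 1/30.
E[min(X, Z) | max(X, Z) = 4] = (1 + 2 + 3 + 1 + 2 + 3 + 4) / 7 = 16/7.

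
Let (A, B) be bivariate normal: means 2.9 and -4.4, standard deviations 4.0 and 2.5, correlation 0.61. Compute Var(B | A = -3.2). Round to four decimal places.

Var(B | A=x) = (1 − ρ²)·σ_B².
Var(B | A=-3.2) = (2.5)²·(1 − (0.61)²) = 6.25·0.6279 = 3.9244.

3.9244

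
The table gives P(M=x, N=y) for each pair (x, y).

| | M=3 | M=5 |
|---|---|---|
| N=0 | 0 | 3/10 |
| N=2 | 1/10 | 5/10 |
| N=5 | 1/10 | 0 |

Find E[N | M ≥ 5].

P(M ≥ 5) = 4/5.
Summing N·P(M=x,N=y) over the conditioning event gives 1.
E[N | M ≥ 5] = (1) / (4/5) = 5/4.

5/4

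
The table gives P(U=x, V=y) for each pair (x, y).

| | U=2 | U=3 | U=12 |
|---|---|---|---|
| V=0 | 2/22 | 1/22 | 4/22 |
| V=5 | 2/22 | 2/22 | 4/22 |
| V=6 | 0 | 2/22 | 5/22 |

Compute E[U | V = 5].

P(V = 5) = 4/11.
Σ U·P over the event = 2·(2/22) + 3·(2/22) + 12·(4/22) = 29/11.
E[U | V = 5] = (29/11) / (4/11) = 29/4.

29/4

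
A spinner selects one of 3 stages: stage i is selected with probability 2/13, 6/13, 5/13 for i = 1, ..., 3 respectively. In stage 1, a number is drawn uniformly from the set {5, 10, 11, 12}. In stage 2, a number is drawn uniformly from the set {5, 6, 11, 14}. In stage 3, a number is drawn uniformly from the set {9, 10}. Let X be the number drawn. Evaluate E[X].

241/26

E[X | stage 1] = (5+10+11+12)/4 = 19/2.
E[X | stage 2] = (5+6+11+14)/4 = 9.
E[X | stage 3] = (9+10)/2 = 19/2.
E[X] = (2/13)·(19/2) + (6/13)·(9) + (5/13)·(19/2) = 241/26.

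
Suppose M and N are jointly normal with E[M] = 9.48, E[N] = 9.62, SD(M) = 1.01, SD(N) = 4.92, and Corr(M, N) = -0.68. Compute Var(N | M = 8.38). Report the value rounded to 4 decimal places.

For a bivariate normal, Var(N | M=x) = σ_N²(1 − ρ²).
Var(N | M=8.38) = (4.92)²·(1 − (-0.68)²) = 24.2064·0.5376 = 13.0134.

13.0134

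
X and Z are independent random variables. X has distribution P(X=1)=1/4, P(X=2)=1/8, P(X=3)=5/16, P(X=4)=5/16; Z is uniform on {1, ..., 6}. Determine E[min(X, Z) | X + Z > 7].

P(X + Z > 7) = 9/32.
Summing min(X,Z)·P(x,y) over outcomes with X + Z > 7 gives 47/48.
E[min(X, Z) | X + Z > 7] = (47/48) / (9/32) = 94/27.

94/27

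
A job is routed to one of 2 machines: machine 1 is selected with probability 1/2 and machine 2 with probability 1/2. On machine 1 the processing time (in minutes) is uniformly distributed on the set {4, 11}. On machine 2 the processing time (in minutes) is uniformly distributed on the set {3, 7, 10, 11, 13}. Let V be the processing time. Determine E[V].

E[V | machine 1] = (4+11)/2 = 15/2.
E[V | machine 2] = (3+7+10+11+13)/5 = 44/5.
E[V] = (1/2)·(15/2) + (1/2)·(44/5) = 163/20.

163/20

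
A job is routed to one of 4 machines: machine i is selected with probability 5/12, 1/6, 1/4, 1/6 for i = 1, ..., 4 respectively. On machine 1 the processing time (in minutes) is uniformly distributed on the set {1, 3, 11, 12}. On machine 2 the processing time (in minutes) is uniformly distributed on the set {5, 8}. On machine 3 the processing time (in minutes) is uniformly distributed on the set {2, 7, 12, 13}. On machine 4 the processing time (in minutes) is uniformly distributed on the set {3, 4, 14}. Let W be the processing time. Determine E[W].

E[W | machine 1] = (1+3+11+12)/4 = 27/4.
E[W | machine 2] = (5+8)/2 = 13/2.
E[W | machine 3] = (2+7+12+13)/4 = 17/2.
E[W | machine 4] = (3+4+14)/3 = 7.
E[W] = (5/12)·(27/4) + (1/6)·(13/2) + (1/4)·(17/2) + (1/6)·(7) = 115/16.

115/16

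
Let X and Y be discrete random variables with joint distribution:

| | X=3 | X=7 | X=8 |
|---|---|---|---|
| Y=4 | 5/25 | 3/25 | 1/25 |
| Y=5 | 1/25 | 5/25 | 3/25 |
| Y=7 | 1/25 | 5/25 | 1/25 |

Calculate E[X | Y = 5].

P(Y = 5) = 9/25.
Σ X·P over the event = 3·(1/25) + 7·(5/25) + 8·(3/25) = 62/25.
E[X | Y = 5] = (62/25) / (9/25) = 62/9.

62/9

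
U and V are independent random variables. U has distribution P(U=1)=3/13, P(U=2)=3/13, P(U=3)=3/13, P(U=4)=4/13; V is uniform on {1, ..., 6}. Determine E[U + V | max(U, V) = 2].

10/3

P(max(U, V) = 2) = 3/26.
Summing (U+V)·P(x,y) over outcomes with max(U, V) = 2 gives 5/13.
E[U + V | max(U, V) = 2] = (5/13) / (3/26) = 10/3.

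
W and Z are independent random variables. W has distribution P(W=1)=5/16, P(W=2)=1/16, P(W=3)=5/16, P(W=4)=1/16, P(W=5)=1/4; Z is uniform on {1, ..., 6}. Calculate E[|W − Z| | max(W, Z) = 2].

P(max(W, Z) = 2) = 7/96.
Summing |W−Z|·P(x,y) over outcomes with max(W, Z) = 2 gives 1/16.
E[|W − Z| | max(W, Z) = 2] = (1/16) / (7/96) = 6/7.

6/7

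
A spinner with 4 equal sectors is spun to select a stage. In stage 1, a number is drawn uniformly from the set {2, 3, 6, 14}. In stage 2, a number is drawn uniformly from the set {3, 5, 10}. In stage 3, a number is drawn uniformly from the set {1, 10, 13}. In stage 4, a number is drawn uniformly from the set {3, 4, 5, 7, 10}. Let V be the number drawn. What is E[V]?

521/80

E[V | stage 1] = (2+3+6+14)/4 = 25/4.
E[V | stage 2] = (3+5+10)/3 = 6.
E[V | stage 3] = (1+10+13)/3 = 8.
E[V | stage 4] = (3+4+5+7+10)/5 = 29/5.
E[V] = (1/4)·(25/4) + (1/4)·(6) + (1/4)·(8) + (1/4)·(29/5) = 521/80.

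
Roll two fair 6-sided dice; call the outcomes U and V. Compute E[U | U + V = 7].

7/2

P(U + V = 7) = 1/6.
Summing U·P(x,y) over outcomes with U + V = 7 gives 7/12.
E[U | U + V = 7] = (7/12) / (1/6) = 7/2.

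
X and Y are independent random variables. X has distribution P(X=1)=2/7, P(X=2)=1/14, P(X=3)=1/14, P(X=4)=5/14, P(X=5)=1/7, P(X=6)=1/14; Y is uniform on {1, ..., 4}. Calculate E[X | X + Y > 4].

161/41

P(X + Y > 4) = 41/56.
Summing X·P(x,y) over outcomes with X + Y > 4 gives 23/8.
E[X | X + Y > 4] = (23/8) / (41/56) = 161/41.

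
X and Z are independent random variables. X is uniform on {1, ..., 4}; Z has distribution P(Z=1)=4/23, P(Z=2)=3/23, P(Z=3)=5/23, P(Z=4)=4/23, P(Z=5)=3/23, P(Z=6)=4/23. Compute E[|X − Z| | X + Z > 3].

53/27

P(X + Z > 3) = 81/92.
Summing |X−Z|·P(x,y) over outcomes with X + Z > 3 gives 159/92.
E[|X − Z| | X + Z > 3] = (159/92) / (81/92) = 53/27.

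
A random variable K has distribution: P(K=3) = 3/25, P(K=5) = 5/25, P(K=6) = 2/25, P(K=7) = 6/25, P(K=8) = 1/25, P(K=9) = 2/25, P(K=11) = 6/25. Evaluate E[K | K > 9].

11

P(K > 9) = 6/25.
Σ over the event: 11·6/25 = 66/25.
E[K | K > 9] = (66/25) / (6/25) = 11.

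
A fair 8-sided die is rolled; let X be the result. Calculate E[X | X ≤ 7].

4

Given X ≤ 7, X is equally likely to be any of {1, 2, 3, 4, 5, 6, 7}.
E[X | X ≤ 7] = (1 + 2 + 3 + 4 + 5 + 6 + 7) / 7 = 4.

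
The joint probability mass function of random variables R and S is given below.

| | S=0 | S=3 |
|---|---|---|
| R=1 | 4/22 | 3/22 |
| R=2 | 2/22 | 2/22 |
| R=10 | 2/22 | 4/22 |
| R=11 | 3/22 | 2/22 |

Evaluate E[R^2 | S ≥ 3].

653/11

P(S ≥ 3) = 1/2.
Σ R^2·P over the event = 1·(3/22) + 4·(2/22) + 100·(4/22) + 121·(2/22) = 653/22.
E[R^2 | S ≥ 3] = (653/22) / (1/2) = 653/11.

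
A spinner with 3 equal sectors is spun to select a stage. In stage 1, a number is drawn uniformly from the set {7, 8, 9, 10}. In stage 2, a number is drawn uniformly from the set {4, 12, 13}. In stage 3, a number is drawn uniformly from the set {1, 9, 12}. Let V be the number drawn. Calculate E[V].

E[V | stage 1] = (7+8+9+10)/4 = 17/2.
E[V | stage 2] = (4+12+13)/3 = 29/3.
E[V | stage 3] = (1+9+12)/3 = 22/3.
E[V] = (1/3)·(17/2) + (1/3)·(29/3) + (1/3)·(22/3) = 17/2.

17/2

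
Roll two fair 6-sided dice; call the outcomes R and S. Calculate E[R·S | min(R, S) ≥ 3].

81/4

P(min(R, S) ≥ 3) = 4/9.
Summing RS·P(x,y) over outcomes with min(R, S) ≥ 3 gives 9.
E[R·S | min(R, S) ≥ 3] = (9) / (4/9) = 81/4.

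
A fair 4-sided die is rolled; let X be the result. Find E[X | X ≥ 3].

Given X ≥ 3, X is equally likely to be any of {3, 4}.
E[X | X ≥ 3] = (3 + 4) / 2 = 7/2.

7/2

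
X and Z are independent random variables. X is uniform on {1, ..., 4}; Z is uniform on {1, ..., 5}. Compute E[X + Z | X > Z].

5

Outcomes with X > Z: (2,1), (3,1), (3,2), (4,1), (4,2), (4,3), each with probability 1/20.
E[X + Z | X > Z] = (3 + 4 + 5 + 5 + 6 + 7) / 6 = 5.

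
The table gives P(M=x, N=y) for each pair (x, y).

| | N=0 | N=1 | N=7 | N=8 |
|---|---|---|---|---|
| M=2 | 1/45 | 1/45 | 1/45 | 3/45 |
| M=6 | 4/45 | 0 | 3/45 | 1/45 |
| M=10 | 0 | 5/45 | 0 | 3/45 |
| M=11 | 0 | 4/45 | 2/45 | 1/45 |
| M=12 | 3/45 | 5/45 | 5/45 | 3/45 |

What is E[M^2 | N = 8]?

P(N = 8) = 11/45.
Summing M^2·P(M=x,N=y) over the conditioning event gives 901/45.
E[M^2 | N = 8] = (901/45) / (11/45) = 901/11.

901/11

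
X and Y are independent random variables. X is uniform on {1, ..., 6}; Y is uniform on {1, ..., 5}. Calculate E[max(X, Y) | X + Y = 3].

Outcomes with X + Y = 3: (1,2), (2,1), each with probability 1/30.
E[max(X, Y) | X + Y = 3] = (2 + 2) / 2 = 2.

2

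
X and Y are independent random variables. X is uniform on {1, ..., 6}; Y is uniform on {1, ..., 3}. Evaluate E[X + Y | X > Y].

25/4

P(X > Y) = 2/3.
Summing (X+Y)·P(x,y) over outcomes with X > Y gives 25/6.
E[X + Y | X > Y] = (25/6) / (2/3) = 25/4.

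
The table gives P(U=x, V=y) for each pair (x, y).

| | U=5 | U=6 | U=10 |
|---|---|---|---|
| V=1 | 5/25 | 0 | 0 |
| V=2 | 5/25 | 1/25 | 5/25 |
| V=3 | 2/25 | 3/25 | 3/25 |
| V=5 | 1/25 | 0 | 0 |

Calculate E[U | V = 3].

29/4

P(V = 3) = 8/25.
Σ U·P over the event = 5·(2/25) + 6·(3/25) + 10·(3/25) = 58/25.
E[U | V = 3] = (58/25) / (8/25) = 29/4.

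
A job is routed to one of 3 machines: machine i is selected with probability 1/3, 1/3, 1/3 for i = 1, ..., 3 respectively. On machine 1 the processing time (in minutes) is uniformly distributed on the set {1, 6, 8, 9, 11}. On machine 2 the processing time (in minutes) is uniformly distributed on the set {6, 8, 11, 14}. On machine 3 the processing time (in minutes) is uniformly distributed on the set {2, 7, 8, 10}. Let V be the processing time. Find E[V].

47/6

E[V | machine 1] = (1+6+8+9+11)/5 = 7.
E[V | machine 2] = (6+8+11+14)/4 = 39/4.
E[V | machine 3] = (2+7+8+10)/4 = 27/4.
E[V] = (1/3)·(7) + (1/3)·(39/4) + (1/3)·(27/4) = 47/6.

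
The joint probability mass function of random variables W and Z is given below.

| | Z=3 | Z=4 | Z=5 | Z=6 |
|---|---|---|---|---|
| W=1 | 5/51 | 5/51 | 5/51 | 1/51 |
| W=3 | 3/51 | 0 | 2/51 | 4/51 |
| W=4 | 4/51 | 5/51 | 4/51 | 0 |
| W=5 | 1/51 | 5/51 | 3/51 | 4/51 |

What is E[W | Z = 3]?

35/13

P(Z = 3) = 13/51.
Summing W·P(W=x,Z=y) over the conditioning event gives 35/51.
E[W | Z = 3] = (35/51) / (13/51) = 35/13.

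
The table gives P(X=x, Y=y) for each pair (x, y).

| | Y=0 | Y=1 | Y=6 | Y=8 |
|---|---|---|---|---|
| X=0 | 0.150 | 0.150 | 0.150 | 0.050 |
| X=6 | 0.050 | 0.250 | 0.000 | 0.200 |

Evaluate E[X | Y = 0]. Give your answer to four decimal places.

1.5000

P(Y = 0) = 0.200.
Summing X·P(X=x,Y=y) over the conditioning event gives 0.300.
E[X | Y = 0] = (0.300) / (0.200) = 1.5000.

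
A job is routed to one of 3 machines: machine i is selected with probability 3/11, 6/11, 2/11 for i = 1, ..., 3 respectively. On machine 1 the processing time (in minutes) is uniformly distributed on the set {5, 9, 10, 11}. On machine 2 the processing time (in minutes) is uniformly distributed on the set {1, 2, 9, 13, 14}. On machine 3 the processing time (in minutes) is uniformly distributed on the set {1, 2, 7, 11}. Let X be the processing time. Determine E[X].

E[X | machine 1] = (5+9+10+11)/4 = 35/4.
E[X | machine 2] = (1+2+9+13+14)/5 = 39/5.
E[X | machine 3] = (1+2+7+11)/4 = 21/4.
E[X] = (3/11)·(35/4) + (6/11)·(39/5) + (2/11)·(21/4) = 1671/220.

1671/220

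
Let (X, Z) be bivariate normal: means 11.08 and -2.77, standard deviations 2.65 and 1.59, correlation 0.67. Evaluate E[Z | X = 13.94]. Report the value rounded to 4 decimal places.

-1.6203

The regression of Z on X has slope ρ·σ_Z/σ_X and passes through (μ_X, μ_Z).
E[Z | X=13.94] = -2.77 + (0.67)·(1.59/2.65)·(13.94 − (11.08)) = -2.77 + (0.402)·(2.86) = -1.6203.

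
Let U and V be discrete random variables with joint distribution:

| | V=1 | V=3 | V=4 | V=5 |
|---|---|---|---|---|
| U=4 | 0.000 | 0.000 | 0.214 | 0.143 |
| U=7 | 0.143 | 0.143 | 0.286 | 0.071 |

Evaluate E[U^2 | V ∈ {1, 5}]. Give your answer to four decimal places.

35.7815

P(V ∈ {1, 5}) = 0.357.
Σ U^2·P over the event = 16·(0.143) + 49·(0.143) + 49·(0.071) = 12.774.
E[U^2 | V ∈ {1, 5}] = (12.774) / (0.357) = 35.7815.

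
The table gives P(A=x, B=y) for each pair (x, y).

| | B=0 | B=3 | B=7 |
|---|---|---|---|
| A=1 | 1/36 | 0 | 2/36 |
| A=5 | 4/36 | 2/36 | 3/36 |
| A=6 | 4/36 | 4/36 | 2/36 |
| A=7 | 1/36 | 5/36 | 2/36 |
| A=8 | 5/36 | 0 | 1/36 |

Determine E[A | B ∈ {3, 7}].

P(B ∈ {3, 7}) = 7/12.
Summing A·P(A=x,B=y) over the conditioning event gives 10/3.
E[A | B ∈ {3, 7}] = (10/3) / (7/12) = 40/7.

40/7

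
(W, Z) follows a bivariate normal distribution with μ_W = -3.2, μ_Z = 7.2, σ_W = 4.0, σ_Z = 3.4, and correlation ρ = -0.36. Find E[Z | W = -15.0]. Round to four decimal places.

10.8108

For a bivariate normal, E[Z | W=x] = μ_Z + ρ·(σ_Z/σ_W)·(x − μ_W).
E[Z | W=-15.0] = 7.2 + (-0.36)·(3.4/4.0)·(-15.0 − (-3.2)) = 7.2 + (-0.306)·(-11.8) = 10.8108.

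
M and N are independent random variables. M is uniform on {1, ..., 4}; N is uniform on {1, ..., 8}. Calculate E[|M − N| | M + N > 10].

Outcomes with M + N > 10: (3,8), (4,7), (4,8), each with probability 1/32.
E[|M − N| | M + N > 10] = (5 + 3 + 4) / 3 = 4.

4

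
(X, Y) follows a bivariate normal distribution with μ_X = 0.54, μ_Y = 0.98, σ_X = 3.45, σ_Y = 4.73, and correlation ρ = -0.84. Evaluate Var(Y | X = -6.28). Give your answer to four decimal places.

6.5866

For a bivariate normal, Var(Y | X=x) = σ_Y²(1 − ρ²).
Var(Y | X=-6.28) = (4.73)²·(1 − (-0.84)²) = 22.3729·0.2944 = 6.5866.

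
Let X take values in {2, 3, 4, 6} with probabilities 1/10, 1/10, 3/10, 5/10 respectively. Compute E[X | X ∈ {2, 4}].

P(X ∈ {2, 4}) = 2/5.
Σ over the event: 2·1/10 + 4·3/10 = 7/5.
E[X | X ∈ {2, 4}] = (7/5) / (2/5) = 7/2.

7/2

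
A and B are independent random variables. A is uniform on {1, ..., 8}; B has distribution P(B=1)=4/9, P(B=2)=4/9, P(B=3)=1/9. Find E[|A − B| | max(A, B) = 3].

P(max(A, B) = 3) = 11/72.
Summing |A−B|·P(x,y) over outcomes with max(A, B) = 3 gives 5/24.
E[|A − B| | max(A, B) = 3] = (5/24) / (11/72) = 15/11.

15/11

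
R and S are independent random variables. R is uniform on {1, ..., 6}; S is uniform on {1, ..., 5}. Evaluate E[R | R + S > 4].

P(R + S > 4) = 4/5.
Summing R·P(x,y) over outcomes with R + S > 4 gives 19/6.
E[R | R + S > 4] = (19/6) / (4/5) = 95/24.

95/24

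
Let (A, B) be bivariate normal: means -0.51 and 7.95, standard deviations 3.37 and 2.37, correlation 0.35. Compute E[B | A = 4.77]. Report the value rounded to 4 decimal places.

9.2496

E[B | A=x] = μ_B + ρ(σ_B/σ_A)(x − μ_A) for jointly normal variables.
E[B | A=4.77] = 7.95 + (0.35)·(2.37/3.37)·(4.77 − (-0.51)) = 7.95 + (0.24614)·(5.28) = 9.2496.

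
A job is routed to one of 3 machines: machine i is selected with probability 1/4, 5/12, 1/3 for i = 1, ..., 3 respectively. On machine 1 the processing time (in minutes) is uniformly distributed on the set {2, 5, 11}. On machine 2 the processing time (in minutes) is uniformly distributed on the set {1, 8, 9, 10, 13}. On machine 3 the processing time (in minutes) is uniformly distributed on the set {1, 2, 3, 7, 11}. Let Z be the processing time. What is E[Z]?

391/60

E[Z | machine 1] = (2+5+11)/3 = 6.
E[Z | machine 2] = (1+8+9+10+13)/5 = 41/5.
E[Z | machine 3] = (1+2+3+7+11)/5 = 24/5.
E[Z] = (1/4)·(6) + (5/12)·(41/5) + (1/3)·(24/5) = 391/60.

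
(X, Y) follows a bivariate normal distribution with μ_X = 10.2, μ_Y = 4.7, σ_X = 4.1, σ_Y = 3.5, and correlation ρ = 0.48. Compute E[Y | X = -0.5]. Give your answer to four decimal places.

E[Y | X=x] = μ_Y + ρ(σ_Y/σ_X)(x − μ_X) for jointly normal variables.
E[Y | X=-0.5] = 4.7 + (0.48)·(3.5/4.1)·(-0.5 − (10.2)) = 4.7 + (0.40976)·(-10.7) = 0.3156.

0.3156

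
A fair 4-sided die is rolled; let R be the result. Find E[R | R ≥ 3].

Given R ≥ 3, R is equally likely to be any of {3, 4}.
E[R | R ≥ 3] = (3 + 4) / 2 = 7/2.

7/2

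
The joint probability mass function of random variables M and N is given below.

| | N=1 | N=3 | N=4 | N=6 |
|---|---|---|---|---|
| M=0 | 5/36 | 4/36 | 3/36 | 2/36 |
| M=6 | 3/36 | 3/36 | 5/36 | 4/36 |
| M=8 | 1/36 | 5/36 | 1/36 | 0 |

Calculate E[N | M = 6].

P(M = 6) = 5/12.
Σ N·P over the event = 1·(3/36) + 3·(3/36) + 4·(5/36) + 6·(4/36) = 14/9.
E[N | M = 6] = (14/9) / (5/12) = 56/15.

56/15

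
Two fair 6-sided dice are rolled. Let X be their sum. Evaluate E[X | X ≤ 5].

4

P(X ≤ 5) = 5/18.
Σ over the event: 2·1/36 + 3·1/18 + 4·1/12 + 5·1/9 = 10/9.
E[X | X ≤ 5] = (10/9) / (5/18) = 4.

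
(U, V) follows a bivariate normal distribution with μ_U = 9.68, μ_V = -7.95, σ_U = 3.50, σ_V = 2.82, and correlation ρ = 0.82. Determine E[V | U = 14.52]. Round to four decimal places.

E[V | U=x] = μ_V + ρ(σ_V/σ_U)(x − μ_U) for jointly normal variables.
E[V | U=14.52] = -7.95 + (0.82)·(2.82/3.50)·(14.52 − (9.68)) = -7.95 + (0.66069)·(4.84) = -4.7523.

-4.7523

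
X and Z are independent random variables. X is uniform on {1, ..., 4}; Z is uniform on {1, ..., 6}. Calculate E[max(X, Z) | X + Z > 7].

16/3

Outcomes with X + Z > 7: (2,6), (3,5), (3,6), (4,4), (4,5), (4,6), each with probability 1/24.
E[max(X, Z) | X + Z > 7] = (6 + 5 + 6 + 4 + 5 + 6) / 6 = 16/3.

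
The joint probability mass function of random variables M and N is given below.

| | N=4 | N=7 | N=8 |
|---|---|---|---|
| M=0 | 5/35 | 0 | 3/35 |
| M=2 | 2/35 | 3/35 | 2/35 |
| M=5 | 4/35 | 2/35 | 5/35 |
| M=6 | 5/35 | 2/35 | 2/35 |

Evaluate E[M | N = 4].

P(N = 4) = 16/35.
Σ M·P over the event = 0·(5/35) + 2·(2/35) + 5·(4/35) + 6·(5/35) = 54/35.
E[M | N = 4] = (54/35) / (16/35) = 27/8.

27/8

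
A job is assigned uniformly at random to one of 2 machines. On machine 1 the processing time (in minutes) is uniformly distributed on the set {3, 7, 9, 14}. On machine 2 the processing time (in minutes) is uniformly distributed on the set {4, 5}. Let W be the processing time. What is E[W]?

51/8

E[W | machine 1] = (3+7+9+14)/4 = 33/4.
E[W | machine 2] = (4+5)/2 = 9/2.
By the law of total expectation,
E[W] = (1/2)·(33/4) + (1/2)·(9/2) = 51/8.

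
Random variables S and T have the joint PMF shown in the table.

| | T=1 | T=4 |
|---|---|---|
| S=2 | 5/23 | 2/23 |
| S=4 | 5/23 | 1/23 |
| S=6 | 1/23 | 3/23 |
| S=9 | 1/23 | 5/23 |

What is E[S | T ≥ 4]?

71/11

P(T ≥ 4) = 11/23.
Σ S·P over the event = 2·(2/23) + 4·(1/23) + 6·(3/23) + 9·(5/23) = 71/23.
E[S | T ≥ 4] = (71/23) / (11/23) = 71/11.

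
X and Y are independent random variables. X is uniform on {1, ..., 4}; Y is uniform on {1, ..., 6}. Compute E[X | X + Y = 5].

Outcomes with X + Y = 5: (1,4), (2,3), (3,2), (4,1), each with probability 1/24.
E[X | X + Y = 5] = (1 + 2 + 3 + 4) / 4 = 5/2.

5/2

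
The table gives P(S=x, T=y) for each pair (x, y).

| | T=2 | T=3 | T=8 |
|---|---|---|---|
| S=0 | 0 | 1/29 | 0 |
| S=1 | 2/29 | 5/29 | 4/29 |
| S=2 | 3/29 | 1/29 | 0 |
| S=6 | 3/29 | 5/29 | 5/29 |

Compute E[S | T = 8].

P(T = 8) = 9/29.
Summing S·P(S=x,T=y) over the conditioning event gives 34/29.
E[S | T = 8] = (34/29) / (9/29) = 34/9.

34/9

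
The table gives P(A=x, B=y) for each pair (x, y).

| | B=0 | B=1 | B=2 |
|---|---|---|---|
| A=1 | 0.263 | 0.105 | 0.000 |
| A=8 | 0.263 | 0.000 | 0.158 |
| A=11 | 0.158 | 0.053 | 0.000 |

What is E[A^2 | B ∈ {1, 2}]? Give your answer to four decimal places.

52.6266

P(B ∈ {1, 2}) = 0.316.
Summing A^2·P(A=x,B=y) over the conditioning event gives 16.630.
E[A^2 | B ∈ {1, 2}] = (16.630) / (0.316) = 52.6266.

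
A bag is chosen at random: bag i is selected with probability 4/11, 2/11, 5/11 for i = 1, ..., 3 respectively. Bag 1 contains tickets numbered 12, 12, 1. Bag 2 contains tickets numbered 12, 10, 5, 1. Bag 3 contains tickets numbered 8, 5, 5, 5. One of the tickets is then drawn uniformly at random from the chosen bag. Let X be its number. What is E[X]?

E[X | bag 1] = (12+12+1)/3 = 25/3.
E[X | bag 2] = (12+10+5+1)/4 = 7.
E[X | bag 3] = (8+5+5+5)/4 = 23/4.
E[X] = (4/11)·(25/3) + (2/11)·(7) + (5/11)·(23/4) = 83/12.

83/12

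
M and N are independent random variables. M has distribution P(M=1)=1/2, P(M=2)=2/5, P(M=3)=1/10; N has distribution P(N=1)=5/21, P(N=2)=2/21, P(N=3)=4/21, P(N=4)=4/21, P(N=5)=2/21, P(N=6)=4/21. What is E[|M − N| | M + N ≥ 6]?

P(M + N ≥ 6) = 2/5.
Summing |M−N|·P(x,y) over outcomes with M + N ≥ 6 gives 4/3.
E[|M − N| | M + N ≥ 6] = (4/3) / (2/5) = 10/3.

10/3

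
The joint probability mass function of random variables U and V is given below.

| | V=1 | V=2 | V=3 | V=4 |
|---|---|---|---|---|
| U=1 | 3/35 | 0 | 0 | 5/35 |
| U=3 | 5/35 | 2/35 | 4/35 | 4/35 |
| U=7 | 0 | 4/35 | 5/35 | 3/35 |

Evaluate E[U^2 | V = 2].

P(V = 2) = 6/35.
Σ U^2·P over the event = 9·(2/35) + 49·(4/35) = 214/35.
E[U^2 | V = 2] = (214/35) / (6/35) = 107/3.

107/3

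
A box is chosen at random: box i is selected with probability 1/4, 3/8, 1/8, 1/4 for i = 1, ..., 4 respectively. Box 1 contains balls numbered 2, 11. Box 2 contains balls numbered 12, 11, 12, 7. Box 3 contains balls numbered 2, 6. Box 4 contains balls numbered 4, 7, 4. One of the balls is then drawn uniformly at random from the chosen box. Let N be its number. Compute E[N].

117/16

E[N | box 1] = (2+11)/2 = 13/2.
E[N | box 2] = (12+11+12+7)/4 = 21/2.
E[N | box 3] = (2+6)/2 = 4.
E[N | box 4] = (4+7+4)/3 = 5.
By the law of total expectation,
E[N] = (1/4)·(13/2) + (3/8)·(21/2) + (1/8)·(4) + (1/4)·(5) = 117/16.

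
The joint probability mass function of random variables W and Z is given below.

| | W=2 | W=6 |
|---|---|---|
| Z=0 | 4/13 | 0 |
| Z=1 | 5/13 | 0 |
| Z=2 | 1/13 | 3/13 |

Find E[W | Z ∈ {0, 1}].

2

P(Z ∈ {0, 1}) = 9/13.
Σ W·P over the event = 2·(4/13) + 2·(5/13) = 18/13.
E[W | Z ∈ {0, 1}] = (18/13) / (9/13) = 2.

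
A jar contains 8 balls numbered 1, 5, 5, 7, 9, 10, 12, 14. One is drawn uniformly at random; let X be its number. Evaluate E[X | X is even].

12

P(X is even) = 3/8.
Σ over the event: 10·1/8 + 12·1/8 + 14·1/8 = 9/2.
E[X | X is even] = (9/2) / (3/8) = 12.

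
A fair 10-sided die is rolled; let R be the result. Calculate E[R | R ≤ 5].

Given R ≤ 5, R is equally likely to be any of {1, 2, 3, 4, 5}.
E[R | R ≤ 5] = (1 + 2 + 3 + 4 + 5) / 5 = 3.

3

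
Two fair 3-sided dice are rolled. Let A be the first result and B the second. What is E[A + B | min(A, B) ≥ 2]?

5

Outcomes with min(A, B) ≥ 2: (2,2), (2,3), (3,2), (3,3), each with probability 1/9.
E[A + B | min(A, B) ≥ 2] = (4 + 5 + 5 + 6) / 4 = 5.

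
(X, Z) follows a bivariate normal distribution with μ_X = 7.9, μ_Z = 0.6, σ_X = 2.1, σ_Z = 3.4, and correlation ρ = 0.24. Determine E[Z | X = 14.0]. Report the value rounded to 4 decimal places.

E[Z | X=x] = μ_Z + ρ(σ_Z/σ_X)(x − μ_X) for jointly normal variables.
E[Z | X=14.0] = 0.6 + (0.24)·(3.4/2.1)·(14.0 − (7.9)) = 0.6 + (0.38857)·(6.1) = 2.9703.

2.9703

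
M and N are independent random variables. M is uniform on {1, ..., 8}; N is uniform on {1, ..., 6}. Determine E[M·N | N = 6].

P(N = 6) = 1/6.
Summing MN·P(x,y) over outcomes with N = 6 gives 9/2.
E[M·N | N = 6] = (9/2) / (1/6) = 27.

27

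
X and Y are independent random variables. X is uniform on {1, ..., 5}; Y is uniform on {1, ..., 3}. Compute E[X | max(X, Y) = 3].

Outcomes with max(X, Y) = 3: (1,3), (2,3), (3,1), (3,2), (3,3), each with probability 1/15.
E[X | max(X, Y) = 3] = (1 + 2 + 3 + 3 + 3) / 5 = 12/5.

12/5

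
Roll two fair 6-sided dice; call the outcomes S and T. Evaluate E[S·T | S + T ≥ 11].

P(S + T ≥ 11) = 1/12.
Summing ST·P(x,y) over outcomes with S + T ≥ 11 gives 8/3.
E[S·T | S + T ≥ 11] = (8/3) / (1/12) = 32.

32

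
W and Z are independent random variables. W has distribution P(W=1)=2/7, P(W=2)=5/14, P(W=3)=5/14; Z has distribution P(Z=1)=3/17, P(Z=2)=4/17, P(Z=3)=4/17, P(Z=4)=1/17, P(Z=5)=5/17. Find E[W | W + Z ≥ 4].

29/13

P(W + Z ≥ 4) = 195/238.
Summing W·P(x,y) over outcomes with W + Z ≥ 4 gives 435/238.
E[W | W + Z ≥ 4] = (435/238) / (195/238) = 29/13.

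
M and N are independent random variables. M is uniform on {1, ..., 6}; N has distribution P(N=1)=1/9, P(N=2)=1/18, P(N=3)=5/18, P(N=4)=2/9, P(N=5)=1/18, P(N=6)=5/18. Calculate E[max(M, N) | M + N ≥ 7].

38/7

P(M + N ≥ 7) = 35/54.
Summing max(M,N)·P(x,y) over outcomes with M + N ≥ 7 gives 95/27.
E[max(M, N) | M + N ≥ 7] = (95/27) / (35/54) = 38/7.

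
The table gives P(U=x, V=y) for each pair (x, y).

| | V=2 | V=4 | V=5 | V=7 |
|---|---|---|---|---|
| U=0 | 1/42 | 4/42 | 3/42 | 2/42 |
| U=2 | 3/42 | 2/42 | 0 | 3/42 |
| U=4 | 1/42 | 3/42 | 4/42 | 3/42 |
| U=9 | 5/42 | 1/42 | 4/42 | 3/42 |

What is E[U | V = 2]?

11/2

P(V = 2) = 5/21.
Summing U·P(U=x,V=y) over the conditioning event gives 55/42.
E[U | V = 2] = (55/42) / (5/21) = 11/2.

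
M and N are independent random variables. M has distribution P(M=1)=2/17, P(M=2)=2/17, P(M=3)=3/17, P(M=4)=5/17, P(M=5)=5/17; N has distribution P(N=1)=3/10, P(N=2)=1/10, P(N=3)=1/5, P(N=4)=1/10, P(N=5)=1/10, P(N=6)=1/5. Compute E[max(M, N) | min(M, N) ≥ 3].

P(min(M, N) ≥ 3) = 39/85.
Summing max(M,N)·P(x,y) over outcomes with min(M, N) ≥ 3 gives 193/85.
E[max(M, N) | min(M, N) ≥ 3] = (193/85) / (39/85) = 193/39.

193/39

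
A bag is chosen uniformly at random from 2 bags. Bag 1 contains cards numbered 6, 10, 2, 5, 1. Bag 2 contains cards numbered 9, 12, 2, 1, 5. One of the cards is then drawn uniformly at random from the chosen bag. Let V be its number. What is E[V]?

53/10

E[V | bag 1] = (6+10+2+5+1)/5 = 24/5.
E[V | bag 2] = (9+12+2+1+5)/5 = 29/5.
By the law of total expectation,
E[V] = (1/2)·(24/5) + (1/2)·(29/5) = 53/10.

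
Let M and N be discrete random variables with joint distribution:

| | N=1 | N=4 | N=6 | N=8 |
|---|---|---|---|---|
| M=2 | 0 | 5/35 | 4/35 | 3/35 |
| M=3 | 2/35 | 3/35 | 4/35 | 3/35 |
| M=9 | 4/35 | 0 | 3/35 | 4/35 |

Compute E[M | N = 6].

47/11

P(N = 6) = 11/35.
Σ M·P over the event = 2·(4/35) + 3·(4/35) + 9·(3/35) = 47/35.
E[M | N = 6] = (47/35) / (11/35) = 47/11.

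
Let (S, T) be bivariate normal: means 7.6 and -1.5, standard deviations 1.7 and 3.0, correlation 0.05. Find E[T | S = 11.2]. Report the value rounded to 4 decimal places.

-1.1824

The regression of T on S has slope ρ·σ_T/σ_S and passes through (μ_S, μ_T).
E[T | S=11.2] = -1.5 + (0.05)·(3.0/1.7)·(11.2 − (7.6)) = -1.5 + (0.088235)·(3.6) = -1.1824.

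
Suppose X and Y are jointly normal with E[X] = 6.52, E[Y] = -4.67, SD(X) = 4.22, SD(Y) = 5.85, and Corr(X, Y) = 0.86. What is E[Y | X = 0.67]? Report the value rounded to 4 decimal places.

-11.6443

E[Y | X=x] = μ_Y + ρ(σ_Y/σ_X)(x − μ_X) for jointly normal variables.
E[Y | X=0.67] = -4.67 + (0.86)·(5.85/4.22)·(0.67 − (6.52)) = -4.67 + (1.19218)·(-5.85) = -11.6443.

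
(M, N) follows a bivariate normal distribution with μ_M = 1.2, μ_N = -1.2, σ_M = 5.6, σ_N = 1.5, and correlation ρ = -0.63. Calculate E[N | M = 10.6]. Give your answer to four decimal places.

E[N | M=x] = μ_N + ρ(σ_N/σ_M)(x − μ_M) for jointly normal variables.
E[N | M=10.6] = -1.2 + (-0.63)·(1.5/5.6)·(10.6 − (1.2)) = -1.2 + (-0.16875)·(9.4) = -2.7863.

-2.7863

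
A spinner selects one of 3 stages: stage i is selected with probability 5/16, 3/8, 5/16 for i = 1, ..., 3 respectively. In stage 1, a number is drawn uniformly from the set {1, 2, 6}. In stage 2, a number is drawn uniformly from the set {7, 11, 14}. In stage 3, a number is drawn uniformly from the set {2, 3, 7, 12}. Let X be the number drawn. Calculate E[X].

E[X | stage 1] = (1+2+6)/3 = 3.
E[X | stage 2] = (7+11+14)/3 = 32/3.
E[X | stage 3] = (2+3+7+12)/4 = 6.
E[X] = (5/16)·(3) + (3/8)·(32/3) + (5/16)·(6) = 109/16.

109/16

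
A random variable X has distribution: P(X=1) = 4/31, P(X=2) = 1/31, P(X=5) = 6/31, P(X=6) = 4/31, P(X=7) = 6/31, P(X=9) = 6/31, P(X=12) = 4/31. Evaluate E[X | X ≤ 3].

6/5

P(X ≤ 3) = 5/31.
Σ over the event: 1·4/31 + 2·1/31 = 6/31.
E[X | X ≤ 3] = (6/31) / (5/31) = 6/5.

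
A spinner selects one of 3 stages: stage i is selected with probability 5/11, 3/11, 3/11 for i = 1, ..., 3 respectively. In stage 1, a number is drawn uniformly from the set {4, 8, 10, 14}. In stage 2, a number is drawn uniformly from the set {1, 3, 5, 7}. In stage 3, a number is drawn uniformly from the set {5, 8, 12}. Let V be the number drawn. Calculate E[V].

E[V | stage 1] = (4+8+10+14)/4 = 9.
E[V | stage 2] = (1+3+5+7)/4 = 4.
E[V | stage 3] = (5+8+12)/3 = 25/3.
By the law of total expectation,
E[V] = (5/11)·(9) + (3/11)·(4) + (3/11)·(25/3) = 82/11.

82/11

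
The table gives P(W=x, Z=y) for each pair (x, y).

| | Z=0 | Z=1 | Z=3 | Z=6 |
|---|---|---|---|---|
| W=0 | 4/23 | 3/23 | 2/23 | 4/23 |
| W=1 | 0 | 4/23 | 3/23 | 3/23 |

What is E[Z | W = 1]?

P(W = 1) = 10/23.
Σ Z·P over the event = 1·(4/23) + 3·(3/23) + 6·(3/23) = 31/23.
E[Z | W = 1] = (31/23) / (10/23) = 31/10.

31/10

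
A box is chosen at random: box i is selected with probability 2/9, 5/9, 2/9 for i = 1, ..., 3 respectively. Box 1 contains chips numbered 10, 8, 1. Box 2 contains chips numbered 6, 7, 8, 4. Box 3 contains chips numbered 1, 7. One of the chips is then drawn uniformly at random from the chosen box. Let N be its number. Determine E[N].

E[N | box 1] = (10+8+1)/3 = 19/3.
E[N | box 2] = (6+7+8+4)/4 = 25/4.
E[N | box 3] = (1+7)/2 = 4.
E[N] = (2/9)·(19/3) + (5/9)·(25/4) + (2/9)·(4) = 623/108.

623/108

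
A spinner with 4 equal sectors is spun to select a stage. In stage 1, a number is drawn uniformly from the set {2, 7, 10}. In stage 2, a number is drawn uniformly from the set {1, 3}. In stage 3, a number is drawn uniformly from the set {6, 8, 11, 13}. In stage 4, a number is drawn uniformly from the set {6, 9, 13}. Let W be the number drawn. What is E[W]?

E[W | stage 1] = (2+7+10)/3 = 19/3.
E[W | stage 2] = (1+3)/2 = 2.
E[W | stage 3] = (6+8+11+13)/4 = 19/2.
E[W | stage 4] = (6+9+13)/3 = 28/3.
E[W] = (1/4)·(19/3) + (1/4)·(2) + (1/4)·(19/2) + (1/4)·(28/3) = 163/24.

163/24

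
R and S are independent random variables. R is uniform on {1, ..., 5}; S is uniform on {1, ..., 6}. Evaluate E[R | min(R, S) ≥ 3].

4

P(min(R, S) ≥ 3) = 2/5.
Summing R·P(x,y) over outcomes with min(R, S) ≥ 3 gives 8/5.
E[R | min(R, S) ≥ 3] = (8/5) / (2/5) = 4.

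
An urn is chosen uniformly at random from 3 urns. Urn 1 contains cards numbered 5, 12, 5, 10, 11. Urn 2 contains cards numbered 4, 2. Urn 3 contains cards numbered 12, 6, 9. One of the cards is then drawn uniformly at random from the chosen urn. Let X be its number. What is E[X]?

E[X | urn 1] = (5+12+5+10+11)/5 = 43/5.
E[X | urn 2] = (4+2)/2 = 3.
E[X | urn 3] = (12+6+9)/3 = 9.
By the law of total expectation,
E[X] = (1/3)·(43/5) + (1/3)·(3) + (1/3)·(9) = 103/15.

103/15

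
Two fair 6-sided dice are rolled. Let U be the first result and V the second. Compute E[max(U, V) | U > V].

P(U > V) = 5/12.
Summing max(U,V)·P(x,y) over outcomes with U > V gives 35/18.
E[max(U, V) | U > V] = (35/18) / (5/12) = 14/3.

14/3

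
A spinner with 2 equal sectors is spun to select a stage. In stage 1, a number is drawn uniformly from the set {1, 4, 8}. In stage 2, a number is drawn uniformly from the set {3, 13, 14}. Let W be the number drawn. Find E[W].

E[W | stage 1] = (1+4+8)/3 = 13/3.
E[W | stage 2] = (3+13+14)/3 = 10.
By the law of total expectation,
E[W] = (1/2)·(13/3) + (1/2)·(10) = 43/6.

43/6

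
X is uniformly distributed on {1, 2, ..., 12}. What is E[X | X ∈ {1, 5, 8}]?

14/3

P(X ∈ {1, 5, 8}) = 1/4.
Σ over the event: 1·1/12 + 5·1/12 + 8·1/12 = 7/6.
E[X | X ∈ {1, 5, 8}] = (7/6) / (1/4) = 14/3.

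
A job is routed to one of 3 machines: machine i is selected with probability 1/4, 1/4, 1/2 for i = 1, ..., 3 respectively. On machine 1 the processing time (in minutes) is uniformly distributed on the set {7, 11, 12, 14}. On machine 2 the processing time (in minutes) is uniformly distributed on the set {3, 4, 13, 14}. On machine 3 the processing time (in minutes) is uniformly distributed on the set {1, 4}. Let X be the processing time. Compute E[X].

49/8

E[X | machine 1] = (7+11+12+14)/4 = 11.
E[X | machine 2] = (3+4+13+14)/4 = 17/2.
E[X | machine 3] = (1+4)/2 = 5/2.
By the law of total expectation,
E[X] = (1/4)·(11) + (1/4)·(17/2) + (1/2)·(5/2) = 49/8.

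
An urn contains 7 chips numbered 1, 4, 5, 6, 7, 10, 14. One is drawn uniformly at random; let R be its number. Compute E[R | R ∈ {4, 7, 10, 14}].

P(R ∈ {4, 7, 10, 14}) = 4/7.
Σ over the event: 4·1/7 + 7·1/7 + 10·1/7 + 14·1/7 = 5.
E[R | R ∈ {4, 7, 10, 14}] = (5) / (4/7) = 35/4.

35/4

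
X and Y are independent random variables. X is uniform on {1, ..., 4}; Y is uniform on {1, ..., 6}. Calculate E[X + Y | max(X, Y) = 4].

Outcomes with max(X, Y) = 4: (1,4), (2,4), (3,4), (4,1), (4,2), (4,3), (4,4), each with probability 1/24.
E[X + Y | max(X, Y) = 4] = (5 + 6 + 7 + 5 + 6 + 7 + 8) / 7 = 44/7.

44/7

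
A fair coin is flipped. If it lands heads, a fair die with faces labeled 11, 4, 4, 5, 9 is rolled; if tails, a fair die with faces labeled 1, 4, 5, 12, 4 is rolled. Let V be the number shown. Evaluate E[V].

59/10

E[V | heads] = (11+4+4+5+9)/5 = 33/5.
E[V | tails] = (1+4+5+12+4)/5 = 26/5.
By the law of total expectation,
E[V] = (1/2)·(33/5) + (1/2)·(26/5) = 59/10.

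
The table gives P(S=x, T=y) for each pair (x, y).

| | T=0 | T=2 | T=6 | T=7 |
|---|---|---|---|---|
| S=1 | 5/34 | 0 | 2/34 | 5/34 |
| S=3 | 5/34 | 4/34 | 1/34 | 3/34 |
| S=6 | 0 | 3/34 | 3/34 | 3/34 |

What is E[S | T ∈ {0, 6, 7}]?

25/9

P(T ∈ {0, 6, 7}) = 27/34.
Σ S·P over the event = 1·(5/34) + 1·(2/34) + 1·(5/34) + 3·(5/34) + 3·(1/34) + 3·(3/34) + 6·(3/34) + 6·(3/34) = 75/34.
E[S | T ∈ {0, 6, 7}] = (75/34) / (27/34) = 25/9.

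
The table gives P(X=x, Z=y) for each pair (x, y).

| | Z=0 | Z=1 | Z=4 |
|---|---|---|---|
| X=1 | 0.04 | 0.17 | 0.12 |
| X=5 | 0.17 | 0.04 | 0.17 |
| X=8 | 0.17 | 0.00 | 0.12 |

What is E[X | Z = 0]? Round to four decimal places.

P(Z = 0) = 0.38.
Σ X·P over the event = 1·(0.04) + 5·(0.17) + 8·(0.17) = 2.25.
E[X | Z = 0] = (2.25) / (0.38) = 5.9211.

5.9211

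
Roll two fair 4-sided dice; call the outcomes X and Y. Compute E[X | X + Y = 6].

3

Outcomes with X + Y = 6: (2,4), (3,3), (4,2), each with probability 1/16.
E[X | X + Y = 6] = (2 + 3 + 4) / 3 = 3.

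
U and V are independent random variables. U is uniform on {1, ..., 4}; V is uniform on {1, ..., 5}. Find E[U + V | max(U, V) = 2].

Outcomes with max(U, V) = 2: (1,2), (2,1), (2,2), each with probability 1/20.
E[U + V | max(U, V) = 2] = (3 + 3 + 4) / 3 = 10/3.

10/3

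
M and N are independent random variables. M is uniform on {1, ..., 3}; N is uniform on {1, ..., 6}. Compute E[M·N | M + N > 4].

P(M + N > 4) = 2/3.
Summing MN·P(x,y) over outcomes with M + N > 4 gives 37/6.
E[M·N | M + N > 4] = (37/6) / (2/3) = 37/4.

37/4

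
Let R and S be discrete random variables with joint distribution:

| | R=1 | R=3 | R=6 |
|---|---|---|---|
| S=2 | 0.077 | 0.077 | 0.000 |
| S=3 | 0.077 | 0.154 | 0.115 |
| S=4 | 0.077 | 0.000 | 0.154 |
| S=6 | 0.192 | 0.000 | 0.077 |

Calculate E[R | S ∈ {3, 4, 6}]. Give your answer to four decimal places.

P(S ∈ {3, 4, 6}) = 0.846.
Σ R·P over the event = 1·(0.077) + 1·(0.077) + 1·(0.192) + 3·(0.154) + 6·(0.115) + 6·(0.154) + 6·(0.077) = 2.884.
E[R | S ∈ {3, 4, 6}] = (2.884) / (0.846) = 3.4090.

3.4090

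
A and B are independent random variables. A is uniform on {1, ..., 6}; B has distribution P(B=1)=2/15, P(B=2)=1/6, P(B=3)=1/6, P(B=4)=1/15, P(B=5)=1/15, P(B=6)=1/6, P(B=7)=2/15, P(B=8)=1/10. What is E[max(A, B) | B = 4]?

P(B = 4) = 1/15.
Summing max(A,B)·P(x,y) over outcomes with B = 4 gives 3/10.
E[max(A, B) | B = 4] = (3/10) / (1/15) = 9/2.

9/2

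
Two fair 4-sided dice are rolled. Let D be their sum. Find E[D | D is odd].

P(D is odd) = 1/2.
Σ over the event: 3·1/8 + 5·1/4 + 7·1/8 = 5/2.
E[D | D is odd] = (5/2) / (1/2) = 5.

5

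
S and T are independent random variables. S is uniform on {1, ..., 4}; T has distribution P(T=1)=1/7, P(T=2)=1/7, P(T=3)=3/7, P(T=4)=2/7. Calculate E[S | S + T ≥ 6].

43/13

P(S + T ≥ 6) = 13/28.
Summing S·P(x,y) over outcomes with S + T ≥ 6 gives 43/28.
E[S | S + T ≥ 6] = (43/28) / (13/28) = 43/13.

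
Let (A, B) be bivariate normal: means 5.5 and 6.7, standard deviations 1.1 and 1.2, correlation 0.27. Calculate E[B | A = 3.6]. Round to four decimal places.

E[B | A=x] = μ_B + ρ(σ_B/σ_A)(x − μ_A) for jointly normal variables.
E[B | A=3.6] = 6.7 + (0.27)·(1.2/1.1)·(3.6 − (5.5)) = 6.7 + (0.29455)·(-1.9) = 6.1404.

6.1404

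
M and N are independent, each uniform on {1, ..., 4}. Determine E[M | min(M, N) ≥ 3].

P(min(M, N) ≥ 3) = 1/4.
Summing M·P(x,y) over outcomes with min(M, N) ≥ 3 gives 7/8.
E[M | min(M, N) ≥ 3] = (7/8) / (1/4) = 7/2.

7/2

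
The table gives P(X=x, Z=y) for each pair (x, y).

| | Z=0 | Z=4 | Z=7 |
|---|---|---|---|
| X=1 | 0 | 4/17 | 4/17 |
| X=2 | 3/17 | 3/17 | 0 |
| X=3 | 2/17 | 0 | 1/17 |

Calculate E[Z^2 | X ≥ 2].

97/9

P(X ≥ 2) = 9/17.
Σ Z^2·P over the event = 0·(3/17) + 16·(3/17) + 0·(2/17) + 49·(1/17) = 97/17.
E[Z^2 | X ≥ 2] = (97/17) / (9/17) = 97/9.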